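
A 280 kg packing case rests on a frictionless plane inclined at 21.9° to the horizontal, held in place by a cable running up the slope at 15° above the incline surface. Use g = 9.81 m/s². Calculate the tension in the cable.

Take axes along and perpendicular to the incline. Weight components: W sin 21.9° = 1025 N down-slope, W cos 21.9° = 2549 N into the surface.
Along incline: T cos 15° = W sin 21.9° → T = 1061 N.
Perpendicular: N = W cos 21.9° − T sin 15° = 2274 N.

T ≈ 1060 N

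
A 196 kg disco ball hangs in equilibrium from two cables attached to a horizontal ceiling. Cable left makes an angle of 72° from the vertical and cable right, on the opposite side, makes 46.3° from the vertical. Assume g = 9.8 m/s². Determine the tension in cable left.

T_left ≈ 1580 N

Angles from the horizontal: cable left is 90° − 72° = 18°, cable right is 90° − 46.3° = 43.7°.
Weight W = 196 × 9.8 = 1921 N acts straight down.
Horizontal: T_left cos 18° = T_right cos 43.7°  →  T_right = 1.315 T_left.
Vertical: T_left sin 18° + T_right sin 43.7° = 1921.
Substituting the horizontal relation into the vertical equation gives 1.218 T_left = 1921, so T_left = 1577 N.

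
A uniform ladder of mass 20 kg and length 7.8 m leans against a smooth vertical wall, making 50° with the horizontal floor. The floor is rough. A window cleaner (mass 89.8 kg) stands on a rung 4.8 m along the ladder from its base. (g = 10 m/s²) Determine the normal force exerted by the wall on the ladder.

N_wall ≈ 548 N

Torques about the foot: N_wall · 7.8 sin 50° = 20×10×3.9 cos 50° + 89.8×10×4.8 cos 50° → N_wall = 547.61 N.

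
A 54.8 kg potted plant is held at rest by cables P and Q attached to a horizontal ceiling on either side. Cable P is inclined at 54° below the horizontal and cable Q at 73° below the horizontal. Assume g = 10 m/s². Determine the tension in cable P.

T_P ≈ 201 N

Weight W = 54.8 × 10 = 548 N acts straight down.
Horizontal: T_P cos 54° = T_Q cos 73°  →  T_Q = 2.01 T_P.
Vertical: T_P sin 54° + T_Q sin 73° = 548.
Substituting the horizontal relation into the vertical equation gives 2.732 T_P = 548, so T_P = 200.6 N.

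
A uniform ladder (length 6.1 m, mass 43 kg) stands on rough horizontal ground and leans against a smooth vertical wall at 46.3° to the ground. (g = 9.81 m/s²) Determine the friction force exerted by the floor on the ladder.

f ≈ 202 N

Torques about the foot: N_wall · 6.1 sin 46.3° = 43×9.81×3.05 cos 46.3° → N_wall = 201.55 N.
ΣF_x = 0: f_floor = N_wall = 201.55 N.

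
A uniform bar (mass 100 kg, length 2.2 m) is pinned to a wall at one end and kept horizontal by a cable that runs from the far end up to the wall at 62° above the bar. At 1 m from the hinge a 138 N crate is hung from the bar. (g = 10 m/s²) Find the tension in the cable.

T ≈ 637 N

Take torques about the hinge: T sin 62° · 2.2 = 100×10×1.1 + 138×1 = 1238 N·m.
So T = 1238 / (0.8829 × 2.2) = 637.33 N.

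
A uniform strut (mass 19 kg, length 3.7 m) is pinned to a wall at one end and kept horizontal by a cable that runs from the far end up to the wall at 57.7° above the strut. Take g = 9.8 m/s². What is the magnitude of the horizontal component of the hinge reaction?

H_x ≈ 58.9 N

Take torques about the hinge: T sin 57.7° · 3.7 = 19×9.8×1.85 = 344.47 N·m.
So T = 344.47 / (0.8453 × 3.7) = 110.14 N.
ΣF_x = 0: H_x = T cos 57.7° = 58.855 N.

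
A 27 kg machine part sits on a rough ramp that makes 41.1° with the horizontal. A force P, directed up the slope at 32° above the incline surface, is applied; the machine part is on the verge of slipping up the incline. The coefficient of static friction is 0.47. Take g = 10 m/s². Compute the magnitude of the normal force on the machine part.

N ≈ 71.5 N

On the verge of sliding up the incline, friction equals μN and acts down the slope.
Perpendicular: N + P sin 32° = W cos 41.1° = 203.5 N.
Along incline: P cos 32° = W sin 41.1° + μN  with W sin 41.1° = 177.5 N.
Solving the pair for P and N: P = 248.9 N, N = 71.54 N (and f = μN = 33.62 N).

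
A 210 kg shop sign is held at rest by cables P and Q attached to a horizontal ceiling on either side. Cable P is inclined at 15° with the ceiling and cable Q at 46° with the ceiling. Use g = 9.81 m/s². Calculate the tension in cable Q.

Weight W = 210 × 9.81 = 2060 N acts straight down.
Horizontal: T_P cos 15° = T_Q cos 46°  →  T_P = 0.7192 T_Q.
Vertical: T_P sin 15° + T_Q sin 46° = 2060.
Substituting the horizontal relation into the vertical equation gives 0.9055 T_Q = 2060, so T_Q = 2275 N.

T_Q ≈ 2280 N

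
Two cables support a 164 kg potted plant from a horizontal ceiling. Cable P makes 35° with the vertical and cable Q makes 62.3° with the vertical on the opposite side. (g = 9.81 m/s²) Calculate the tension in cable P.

T_P ≈ 1440 N

Angles from the horizontal: cable P is 90° − 35° = 55°, cable Q is 90° − 62.3° = 27.7°.
Weight W = 164 × 9.81 = 1609 N acts straight down.
Horizontal: T_P cos 55° = T_Q cos 27.7°  →  T_Q = 0.6478 T_P.
Vertical: T_P sin 55° + T_Q sin 27.7° = 1609.
Substituting the horizontal relation into the vertical equation gives 1.12 T_P = 1609, so T_P = 1436 N.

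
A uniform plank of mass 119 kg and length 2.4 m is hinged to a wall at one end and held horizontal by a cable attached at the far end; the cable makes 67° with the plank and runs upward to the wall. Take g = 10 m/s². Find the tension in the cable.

T ≈ 646 N

Take torques about the hinge: T sin 67° · 2.4 = 119×10×1.2 = 1428 N·m.
So T = 1428 / (0.9205 × 2.4) = 646.38 N.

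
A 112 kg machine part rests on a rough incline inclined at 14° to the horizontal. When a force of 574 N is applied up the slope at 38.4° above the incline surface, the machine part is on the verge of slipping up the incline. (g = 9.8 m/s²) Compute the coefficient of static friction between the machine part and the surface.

On the verge of sliding up the incline, friction is at its maximum μN and acts down the slope.
Perpendicular to incline: N = W cos 14° − P sin 38.4° = 1065 − 356.5 = 708.5 N.
Along incline: P cos 38.4° − μN = W sin 14° → μ = −(W sin 14° − P cos 38.4°) / N = 0.2602.

μ ≈ 0.260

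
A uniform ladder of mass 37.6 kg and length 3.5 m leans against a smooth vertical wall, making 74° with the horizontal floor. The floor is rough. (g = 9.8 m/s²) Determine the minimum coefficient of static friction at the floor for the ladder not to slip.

ΣF_y = 0: N_floor = 37.6×9.8 = 368.48 N.
Torques about the foot: N_wall · 3.5 sin 74° = 37.6×9.8×1.75 cos 74° → N_wall = 52.83 N.
ΣF_x = 0: f_floor = N_wall = 52.83 N.
μ_min = f_floor / N_floor = 52.83 / 368.48 = 0.1434.

μ_min ≈ 0.143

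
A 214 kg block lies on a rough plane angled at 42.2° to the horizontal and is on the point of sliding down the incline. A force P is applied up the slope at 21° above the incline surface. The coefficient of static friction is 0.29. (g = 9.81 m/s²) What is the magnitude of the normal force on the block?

On the verge of sliding down the incline, friction equals μN and acts up the slope.
Perpendicular: N + P sin 21° = W cos 42.2° = 1555 N.
Along incline: P cos 21° + μN = W sin 42.2° with W sin 42.2° = 1410 N.
Solving the pair for P and N: P = 1156 N, N = 1141 N (and f = μN = 330.9 N).

N ≈ 1140 N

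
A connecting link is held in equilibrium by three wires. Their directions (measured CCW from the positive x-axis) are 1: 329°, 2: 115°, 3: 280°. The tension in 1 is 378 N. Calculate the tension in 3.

Resolve: ΣF_x = 378 cos 329° + T_2 cos 115° + T_3 cos 280° = 0.
        ΣF_y = 378 sin 329° + T_2 sin 115° + T_3 sin 280° = 0.
The known terms sum to (324, -194.7) N, so -0.4226 T_2 + 0.1736 T_3 = -324 and 0.9063 T_2 − 0.9848 T_3 = 194.7.
Solving simultaneously: T_2 = 1102 N, T_3 = 816.7 N.

T_3 ≈ 817 N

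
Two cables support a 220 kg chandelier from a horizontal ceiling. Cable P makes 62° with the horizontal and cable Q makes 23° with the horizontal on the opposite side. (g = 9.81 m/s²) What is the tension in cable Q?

T_Q ≈ 1020 N

Weight W = 220 × 9.81 = 2158 N acts straight down.
Horizontal: T_P cos 62° = T_Q cos 23°  →  T_P = 1.961 T_Q.
Vertical: T_P sin 62° + T_Q sin 23° = 2158.
Substituting the horizontal relation into the vertical equation gives 2.122 T_Q = 2158, so T_Q = 1017 N.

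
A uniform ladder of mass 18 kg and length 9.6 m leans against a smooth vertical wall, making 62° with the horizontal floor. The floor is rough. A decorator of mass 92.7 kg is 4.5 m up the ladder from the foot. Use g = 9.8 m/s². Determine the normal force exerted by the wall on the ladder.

N_wall ≈ 273 N

Torques about the foot: N_wall · 9.6 sin 62° = 18×9.8×4.8 cos 62° + 92.7×9.8×4.5 cos 62° → N_wall = 273.32 N.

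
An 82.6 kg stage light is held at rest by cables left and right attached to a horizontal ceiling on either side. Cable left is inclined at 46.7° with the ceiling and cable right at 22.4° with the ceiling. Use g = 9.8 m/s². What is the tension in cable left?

Weight W = 82.6 × 9.8 = 809.5 N acts straight down.
Horizontal: T_left cos 46.7° = T_right cos 22.4°  →  T_right = 0.7418 T_left.
Vertical: T_left sin 46.7° + T_right sin 22.4° = 809.5.
Substituting the horizontal relation into the vertical equation gives 1.01 T_left = 809.5, so T_left = 801.1 N.

T_left ≈ 801 N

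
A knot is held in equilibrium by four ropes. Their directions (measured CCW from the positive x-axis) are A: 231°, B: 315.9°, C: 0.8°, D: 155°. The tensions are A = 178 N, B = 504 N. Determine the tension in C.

Resolve: ΣF_x = 178 cos 231° + 504 cos 315.9° + T_C cos 0.8° + T_D cos 155° = 0.
        ΣF_y = 178 sin 231° + 504 sin 315.9° + T_C sin 0.8° + T_D sin 155° = 0.
The known terms sum to (249.9, -489.1) N, so 0.9999 T_C − 0.9063 T_D = -249.9 and 0.0140 T_C + 0.4226 T_D = 489.1.
Solving simultaneously: T_C = 775.7 N, T_D = 1132 N.

T_C ≈ 776 N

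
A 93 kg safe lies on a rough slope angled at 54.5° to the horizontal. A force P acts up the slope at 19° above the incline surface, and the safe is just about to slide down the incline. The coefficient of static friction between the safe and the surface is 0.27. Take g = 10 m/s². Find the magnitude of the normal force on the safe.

On the verge of sliding down the incline, friction equals μN and acts up the slope.
Perpendicular: N + P sin 19° = W cos 54.5° = 540.1 N.
Along incline: P cos 19° + μN = W sin 54.5° with W sin 54.5° = 757.1 N.
Solving the pair for P and N: P = 712.8 N, N = 308 N (and f = μN = 83.16 N).

N ≈ 308 N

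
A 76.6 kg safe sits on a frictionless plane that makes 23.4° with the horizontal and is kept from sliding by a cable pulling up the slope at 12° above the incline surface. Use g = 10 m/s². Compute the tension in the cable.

T ≈ 311 N

Take axes along and perpendicular to the incline. Weight components: W sin 23.4° = 304.2 N down-slope, W cos 23.4° = 703 N into the surface.
Along incline: T cos 12° = W sin 23.4° → T = 311 N.
Perpendicular: N = W cos 23.4° − T sin 12° = 638.3 N.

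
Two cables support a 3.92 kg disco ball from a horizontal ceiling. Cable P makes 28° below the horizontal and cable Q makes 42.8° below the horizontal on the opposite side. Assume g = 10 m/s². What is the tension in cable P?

T_P ≈ 30.5 N

Weight W = 3.92 × 10 = 39.2 N acts straight down.
Horizontal: T_P cos 28° = T_Q cos 42.8°  →  T_Q = 1.203 T_P.
Vertical: T_P sin 28° + T_Q sin 42.8° = 39.2.
Substituting the horizontal relation into the vertical equation gives 1.287 T_P = 39.2, so T_P = 30.46 N.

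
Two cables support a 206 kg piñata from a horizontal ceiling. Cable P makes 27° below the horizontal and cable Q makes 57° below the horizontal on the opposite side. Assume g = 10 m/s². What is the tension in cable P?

Weight W = 206 × 10 = 2060 N acts straight down.
Horizontal: T_P cos 27° = T_Q cos 57°  →  T_Q = 1.636 T_P.
Vertical: T_P sin 27° + T_Q sin 57° = 2060.
Substituting the horizontal relation into the vertical equation gives 1.826 T_P = 2060, so T_P = 1128 N.

T_P ≈ 1130 N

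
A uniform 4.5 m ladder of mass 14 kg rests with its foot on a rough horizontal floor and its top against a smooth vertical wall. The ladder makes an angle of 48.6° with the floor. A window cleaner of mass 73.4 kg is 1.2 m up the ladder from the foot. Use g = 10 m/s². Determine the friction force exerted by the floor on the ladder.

f ≈ 234 N

Torques about the foot: N_wall · 4.5 sin 48.6° = 14×10×2.25 cos 48.6° + 73.4×10×1.2 cos 48.6° → N_wall = 234.28 N.
ΣF_x = 0: f_floor = N_wall = 234.28 N.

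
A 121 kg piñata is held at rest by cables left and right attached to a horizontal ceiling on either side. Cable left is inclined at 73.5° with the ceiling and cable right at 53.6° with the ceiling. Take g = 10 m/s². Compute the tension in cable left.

Weight W = 121 × 10 = 1210 N acts straight down.
Horizontal: T_left cos 73.5° = T_right cos 53.6°  →  T_right = 0.4786 T_left.
Vertical: T_left sin 73.5° + T_right sin 53.6° = 1210.
Substituting the horizontal relation into the vertical equation gives 1.344 T_left = 1210, so T_left = 900.3 N.

T_left ≈ 900 N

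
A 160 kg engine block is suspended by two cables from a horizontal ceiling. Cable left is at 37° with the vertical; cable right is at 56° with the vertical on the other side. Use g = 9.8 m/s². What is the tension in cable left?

T_left ≈ 1300 N

Angles from the horizontal: cable left is 90° − 37° = 53°, cable right is 90° − 56° = 34°.
Weight W = 160 × 9.8 = 1568 N acts straight down.
Horizontal: T_left cos 53° = T_right cos 34°  →  T_right = 0.7259 T_left.
Vertical: T_left sin 53° + T_right sin 34° = 1568.
Substituting the horizontal relation into the vertical equation gives 1.205 T_left = 1568, so T_left = 1302 N.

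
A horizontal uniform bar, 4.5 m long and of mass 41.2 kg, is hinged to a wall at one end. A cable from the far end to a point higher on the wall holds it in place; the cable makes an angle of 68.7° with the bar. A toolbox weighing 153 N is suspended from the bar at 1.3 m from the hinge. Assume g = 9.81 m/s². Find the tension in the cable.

T ≈ 264 N

Take torques about the hinge: T sin 68.7° · 4.5 = 41.2×9.81×2.25 + 153×1.3 = 1108.3 N·m.
So T = 1108.3 / (0.9317 × 4.5) = 264.34 N.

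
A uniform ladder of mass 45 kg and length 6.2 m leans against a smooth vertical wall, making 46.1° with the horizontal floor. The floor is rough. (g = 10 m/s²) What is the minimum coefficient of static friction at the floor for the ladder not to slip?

ΣF_y = 0: N_floor = 45×10 = 450 N.
Torques about the foot: N_wall · 6.2 sin 46.1° = 45×10×3.1 cos 46.1° → N_wall = 216.52 N.
ΣF_x = 0: f_floor = N_wall = 216.52 N.
μ_min = f_floor / N_floor = 216.52 / 450 = 0.4812.

μ_min ≈ 0.481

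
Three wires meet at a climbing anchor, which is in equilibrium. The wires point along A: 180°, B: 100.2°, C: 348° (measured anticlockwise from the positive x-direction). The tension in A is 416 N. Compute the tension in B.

Resolve: ΣF_x = 416 cos 180° + T_B cos 100.2° + T_C cos 348° = 0.
        ΣF_y = 416 sin 180° + T_B sin 100.2° + T_C sin 348° = 0.
The known terms sum to (-416, 0) N, so -0.1771 T_B + 0.9781 T_C = 416 and 0.9842 T_B − 0.2079 T_C = 0.
Solving simultaneously: T_B = 93.42 N, T_C = 442.2 N.

T_B ≈ 93.4 N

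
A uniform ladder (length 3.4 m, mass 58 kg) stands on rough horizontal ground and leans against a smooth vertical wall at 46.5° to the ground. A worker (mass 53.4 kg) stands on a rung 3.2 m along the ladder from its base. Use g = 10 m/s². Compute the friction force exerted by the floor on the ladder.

f ≈ 752 N

Torques about the foot: N_wall · 3.4 sin 46.5° = 58×10×1.7 cos 46.5° + 53.4×10×3.2 cos 46.5° → N_wall = 752.14 N.
ΣF_x = 0: f_floor = N_wall = 752.14 N.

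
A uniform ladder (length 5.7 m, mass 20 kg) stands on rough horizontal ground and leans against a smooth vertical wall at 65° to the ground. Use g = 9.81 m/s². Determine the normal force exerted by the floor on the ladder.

N_floor ≈ 196 N

ΣF_y = 0: N_floor = 20×9.81 = 196.2 N.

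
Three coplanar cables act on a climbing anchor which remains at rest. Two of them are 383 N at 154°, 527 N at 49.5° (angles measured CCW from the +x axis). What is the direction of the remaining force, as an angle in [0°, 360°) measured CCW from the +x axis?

Sum the known components: ΣF_x = -1.979 N, ΣF_y = 568.6 N.
For equilibrium the remaining force must supply (−ΣF_x, −ΣF_y) = (1.979, -568.6) N.
Magnitude = √((1.979)² + (-568.6)²) = 568.6 N; direction = atan2(-568.6, 1.979) = 270.2°.

θ ≈ 270°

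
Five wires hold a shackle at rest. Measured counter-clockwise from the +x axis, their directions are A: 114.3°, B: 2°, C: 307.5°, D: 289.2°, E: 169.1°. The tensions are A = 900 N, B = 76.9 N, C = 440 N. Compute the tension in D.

Resolve: ΣF_x = 900 cos 114.3° + 76.9 cos 2° + 440 cos 307.5° + T_D cos 289.2° + T_E cos 169.1° = 0.
        ΣF_y = 900 sin 114.3° + 76.9 sin 2° + 440 sin 307.5° + T_D sin 289.2° + T_E sin 169.1° = 0.
The known terms sum to (-25.65, 473.9) N, so 0.3289 T_D − 0.9820 T_E = 25.65 and -0.9444 T_D + 0.1891 T_E = -473.9.
Solving simultaneously: T_D = 532.2 N, T_E = 152.1 N.

T_D ≈ 532 N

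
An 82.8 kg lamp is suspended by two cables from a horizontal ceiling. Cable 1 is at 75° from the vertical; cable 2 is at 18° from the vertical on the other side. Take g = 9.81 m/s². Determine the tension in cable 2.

Angles from the horizontal: cable 1 is 90° − 75° = 15°, cable 2 is 90° − 18° = 72°.
Weight W = 82.8 × 9.81 = 812.3 N acts straight down.
Horizontal: T_1 cos 15° = T_2 cos 72°  →  T_1 = 0.3199 T_2.
Vertical: T_1 sin 15° + T_2 sin 72° = 812.3.
Substituting the horizontal relation into the vertical equation gives 1.034 T_2 = 812.3, so T_2 = 785.7 N.

T_2 ≈ 786 N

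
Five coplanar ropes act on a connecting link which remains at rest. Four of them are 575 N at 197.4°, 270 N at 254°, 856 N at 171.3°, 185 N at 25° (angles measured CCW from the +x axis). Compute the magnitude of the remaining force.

F ≈ 1320 N

Sum the known components: ΣF_x = -1302 N, ΣF_y = -223.8 N.
For equilibrium the remaining force must supply (−ΣF_x, −ΣF_y) = (1302, 223.8) N.
Magnitude = √((1302)² + (223.8)²) = 1321 N; direction = atan2(223.8, 1302) = 9.8°.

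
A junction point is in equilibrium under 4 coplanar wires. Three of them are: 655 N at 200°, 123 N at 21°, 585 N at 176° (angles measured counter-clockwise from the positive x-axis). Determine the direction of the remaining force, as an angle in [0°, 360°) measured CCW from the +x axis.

Sum the known components: ΣF_x = -1084 N, ΣF_y = -139.1 N.
For equilibrium the remaining force must supply (−ΣF_x, −ΣF_y) = (1084, 139.1) N.
Magnitude = √((1084)² + (139.1)²) = 1093 N; direction = atan2(139.1, 1084) = 7.3°.

θ ≈ 7.31°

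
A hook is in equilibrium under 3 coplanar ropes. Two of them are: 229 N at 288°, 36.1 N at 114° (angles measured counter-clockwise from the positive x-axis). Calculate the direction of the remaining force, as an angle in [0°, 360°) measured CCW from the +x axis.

Sum the known components: ΣF_x = 56.08 N, ΣF_y = -184.8 N.
For equilibrium the remaining force must supply (−ΣF_x, −ΣF_y) = (-56.08, 184.8) N.
Magnitude = √((-56.08)² + (184.8)²) = 193.1 N; direction = atan2(184.8, -56.08) = 106.9°.

θ ≈ 107°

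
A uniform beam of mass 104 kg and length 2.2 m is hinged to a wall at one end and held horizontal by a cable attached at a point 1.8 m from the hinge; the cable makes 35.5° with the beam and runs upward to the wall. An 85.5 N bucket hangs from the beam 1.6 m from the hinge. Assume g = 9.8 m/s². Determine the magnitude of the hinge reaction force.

|H| ≈ 1060 N

Take torques about the hinge: T sin 35.5° · 1.8 = 104×9.8×1.1 + 85.5×1.6 = 1257.9 N·m.
So T = 1257.9 / (0.5807 × 1.8) = 1203.4 N.
ΣF_x = 0: H_x = T cos 35.5° = 979.74 N.
ΣF_y = 0: H_y = (104×9.8 + 85.5) − T sin 35.5° = 1104.7 − 698.84 = 405.86 N.
|H| = √(H_x² + H_y²) = √((979.74)² + (405.86)²) = 1060.5 N.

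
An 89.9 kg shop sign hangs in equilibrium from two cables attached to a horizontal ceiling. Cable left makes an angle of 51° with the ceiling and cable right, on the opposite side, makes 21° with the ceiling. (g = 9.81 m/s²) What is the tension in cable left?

Weight W = 89.9 × 9.81 = 881.9 N acts straight down.
Horizontal: T_left cos 51° = T_right cos 21°  →  T_right = 0.6741 T_left.
Vertical: T_left sin 51° + T_right sin 21° = 881.9.
Substituting the horizontal relation into the vertical equation gives 1.019 T_left = 881.9, so T_left = 865.7 N.

T_left ≈ 866 N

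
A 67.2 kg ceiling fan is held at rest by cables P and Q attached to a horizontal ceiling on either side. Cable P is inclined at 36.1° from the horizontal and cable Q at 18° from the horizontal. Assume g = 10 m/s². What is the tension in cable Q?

Weight W = 67.2 × 10 = 672 N acts straight down.
Horizontal: T_P cos 36.1° = T_Q cos 18°  →  T_P = 1.177 T_Q.
Vertical: T_P sin 36.1° + T_Q sin 18° = 672.
Substituting the horizontal relation into the vertical equation gives 1.003 T_Q = 672, so T_Q = 670.3 N.

T_Q ≈ 670 N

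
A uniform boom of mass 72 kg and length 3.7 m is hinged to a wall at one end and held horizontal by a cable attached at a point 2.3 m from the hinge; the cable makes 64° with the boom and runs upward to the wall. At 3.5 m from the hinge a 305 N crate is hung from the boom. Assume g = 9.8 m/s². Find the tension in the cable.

Take torques about the hinge: T sin 64° · 2.3 = 72×9.8×1.85 + 305×3.5 = 2372.9 N·m.
So T = 2372.9 / (0.8988 × 2.3) = 1147.8 N.

T ≈ 1150 N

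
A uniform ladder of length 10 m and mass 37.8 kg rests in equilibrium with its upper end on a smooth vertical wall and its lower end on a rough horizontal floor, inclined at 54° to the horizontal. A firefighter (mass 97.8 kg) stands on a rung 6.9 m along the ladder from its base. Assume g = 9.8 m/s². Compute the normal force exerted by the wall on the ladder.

Torques about the foot: N_wall · 10 sin 54° = 37.8×9.8×5 cos 54° + 97.8×9.8×6.9 cos 54° → N_wall = 615.05 N.

N_wall ≈ 615 N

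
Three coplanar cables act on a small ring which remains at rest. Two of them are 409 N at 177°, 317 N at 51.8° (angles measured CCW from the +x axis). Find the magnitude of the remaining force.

Sum the known components: ΣF_x = -212.4 N, ΣF_y = 270.5 N.
For equilibrium the remaining force must supply (−ΣF_x, −ΣF_y) = (212.4, -270.5) N.
Magnitude = √((212.4)² + (-270.5)²) = 343.9 N; direction = atan2(-270.5, 212.4) = 308.1°.

F ≈ 344 N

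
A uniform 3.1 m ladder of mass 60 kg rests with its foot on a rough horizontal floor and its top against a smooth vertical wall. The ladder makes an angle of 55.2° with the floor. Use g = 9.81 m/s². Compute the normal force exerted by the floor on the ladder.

ΣF_y = 0: N_floor = 60×9.81 = 588.6 N.

N_floor ≈ 589 N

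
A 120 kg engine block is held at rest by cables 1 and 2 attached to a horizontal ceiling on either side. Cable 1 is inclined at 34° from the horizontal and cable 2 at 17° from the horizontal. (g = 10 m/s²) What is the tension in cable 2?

T_2 ≈ 1280 N

Weight W = 120 × 10 = 1200 N acts straight down.
Horizontal: T_1 cos 34° = T_2 cos 17°  →  T_1 = 1.154 T_2.
Vertical: T_1 sin 34° + T_2 sin 17° = 1200.
Substituting the horizontal relation into the vertical equation gives 0.9374 T_2 = 1200, so T_2 = 1280 N.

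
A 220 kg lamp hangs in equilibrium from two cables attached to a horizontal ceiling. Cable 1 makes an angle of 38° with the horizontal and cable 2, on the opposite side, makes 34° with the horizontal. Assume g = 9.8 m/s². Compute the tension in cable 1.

Weight W = 220 × 9.8 = 2156 N acts straight down.
Horizontal: T_1 cos 38° = T_2 cos 34°  →  T_2 = 0.9505 T_1.
Vertical: T_1 sin 38° + T_2 sin 34° = 2156.
Substituting the horizontal relation into the vertical equation gives 1.147 T_1 = 2156, so T_1 = 1879 N.

T_1 ≈ 1880 N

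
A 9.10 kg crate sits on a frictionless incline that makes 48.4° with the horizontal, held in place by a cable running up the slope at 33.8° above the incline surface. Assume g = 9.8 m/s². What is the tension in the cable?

Take axes along and perpendicular to the incline. Weight components: W sin 48.4° = 66.69 N down-slope, W cos 48.4° = 59.21 N into the surface.
Along incline: T cos 33.8° = W sin 48.4° → T = 80.25 N.
Perpendicular: N = W cos 48.4° − T sin 33.8° = 14.56 N.

T ≈ 80.3 N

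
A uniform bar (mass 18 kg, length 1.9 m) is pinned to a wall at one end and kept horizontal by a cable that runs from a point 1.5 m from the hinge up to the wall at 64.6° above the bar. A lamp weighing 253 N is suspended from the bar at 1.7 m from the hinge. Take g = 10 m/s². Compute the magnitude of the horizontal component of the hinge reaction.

Take torques about the hinge: T sin 64.6° · 1.5 = 18×10×0.95 + 253×1.7 = 601.1 N·m.
So T = 601.1 / (0.9033 × 1.5) = 443.62 N.
ΣF_x = 0: H_x = T cos 64.6° = 190.28 N.

H_x ≈ 190 N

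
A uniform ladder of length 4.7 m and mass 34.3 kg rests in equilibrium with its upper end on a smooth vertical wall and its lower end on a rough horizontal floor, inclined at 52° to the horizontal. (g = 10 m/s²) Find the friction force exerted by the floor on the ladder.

f ≈ 134 N

Torques about the foot: N_wall · 4.7 sin 52° = 34.3×10×2.35 cos 52° → N_wall = 133.99 N.
ΣF_x = 0: f_floor = N_wall = 133.99 N.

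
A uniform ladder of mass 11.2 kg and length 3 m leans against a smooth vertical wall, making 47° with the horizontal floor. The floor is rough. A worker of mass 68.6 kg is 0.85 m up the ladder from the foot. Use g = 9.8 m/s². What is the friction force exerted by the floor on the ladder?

f ≈ 229 N

Torques about the foot: N_wall · 3 sin 47° = 11.2×9.8×1.5 cos 47° + 68.6×9.8×0.85 cos 47° → N_wall = 228.8 N.
ΣF_x = 0: f_floor = N_wall = 228.8 N.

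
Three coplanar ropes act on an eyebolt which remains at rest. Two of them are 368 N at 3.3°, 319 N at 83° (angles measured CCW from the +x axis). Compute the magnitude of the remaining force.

Sum the known components: ΣF_x = 406.3 N, ΣF_y = 337.8 N.
For equilibrium the remaining force must supply (−ΣF_x, −ΣF_y) = (-406.3, -337.8) N.
Magnitude = √((-406.3)² + (-337.8)²) = 528.4 N; direction = atan2(-337.8, -406.3) = 219.7°.

F ≈ 528 N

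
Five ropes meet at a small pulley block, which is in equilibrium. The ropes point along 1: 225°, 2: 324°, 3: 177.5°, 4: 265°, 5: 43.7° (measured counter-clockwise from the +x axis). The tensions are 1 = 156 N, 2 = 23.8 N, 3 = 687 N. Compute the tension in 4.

Resolve: ΣF_x = 156 cos 225° + 23.8 cos 324° + 687 cos 177.5° + T_4 cos 265° + T_5 cos 43.7° = 0.
        ΣF_y = 156 sin 225° + 23.8 sin 324° + 687 sin 177.5° + T_4 sin 265° + T_5 sin 43.7° = 0.
The known terms sum to (-777.4, -94.33) N, so -0.0872 T_4 + 0.7230 T_5 = 777.4 and -0.9962 T_4 + 0.6909 T_5 = 94.33.
Solving simultaneously: T_4 = 710.4 N, T_5 = 1161 N.

T_4 ≈ 710 N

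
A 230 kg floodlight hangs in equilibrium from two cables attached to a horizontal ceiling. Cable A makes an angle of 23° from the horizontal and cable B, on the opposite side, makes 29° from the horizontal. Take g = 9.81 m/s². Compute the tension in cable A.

Weight W = 230 × 9.81 = 2256 N acts straight down.
Horizontal: T_A cos 23° = T_B cos 29°  →  T_B = 1.052 T_A.
Vertical: T_A sin 23° + T_B sin 29° = 2256.
Substituting the horizontal relation into the vertical equation gives 0.901 T_A = 2256, so T_A = 2504 N.

T_A ≈ 2500 N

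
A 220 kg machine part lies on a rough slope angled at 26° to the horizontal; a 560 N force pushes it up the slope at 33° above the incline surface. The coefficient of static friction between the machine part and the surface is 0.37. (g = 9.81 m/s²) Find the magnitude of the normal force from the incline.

Axes along / perpendicular to the incline. W sin 26° = 946.1 N down-slope; W cos 26° = 1940 N into the surface.
Perpendicular: N = W cos 26° − P sin 33° = 1940 − 305 = 1635 N.
Along incline: P cos 33° + f = W sin 26° (friction acts up-slope) → f = 946.1 − 469.7 = 476.4 N.
|f| = 476.4 N ≤ μN = 604.9 N, so the machine part is indeed static.

N ≈ 1630 N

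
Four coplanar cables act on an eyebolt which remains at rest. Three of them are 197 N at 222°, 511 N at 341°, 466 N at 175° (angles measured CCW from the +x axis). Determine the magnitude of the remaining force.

F ≈ 287 N

Sum the known components: ΣF_x = -127.5 N, ΣF_y = -257.6 N.
For equilibrium the remaining force must supply (−ΣF_x, −ΣF_y) = (127.5, 257.6) N.
Magnitude = √((127.5)² + (257.6)²) = 287.4 N; direction = atan2(257.6, 127.5) = 63.7°.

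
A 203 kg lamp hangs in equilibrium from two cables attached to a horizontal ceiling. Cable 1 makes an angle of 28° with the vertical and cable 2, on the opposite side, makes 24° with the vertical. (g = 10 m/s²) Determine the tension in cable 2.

Angles from the horizontal: cable 1 is 90° − 28° = 62°, cable 2 is 90° − 24° = 66°.
Weight W = 203 × 10 = 2030 N acts straight down.
Horizontal: T_1 cos 62° = T_2 cos 66°  →  T_1 = 0.8664 T_2.
Vertical: T_1 sin 62° + T_2 sin 66° = 2030.
Substituting the horizontal relation into the vertical equation gives 1.679 T_2 = 2030, so T_2 = 1209 N.

T_2 ≈ 1210 N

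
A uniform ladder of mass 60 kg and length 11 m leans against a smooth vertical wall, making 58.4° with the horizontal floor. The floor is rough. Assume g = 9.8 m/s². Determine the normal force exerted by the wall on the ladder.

N_wall ≈ 181 N

Torques about the foot: N_wall · 11 sin 58.4° = 60×9.8×5.5 cos 58.4° → N_wall = 180.87 N.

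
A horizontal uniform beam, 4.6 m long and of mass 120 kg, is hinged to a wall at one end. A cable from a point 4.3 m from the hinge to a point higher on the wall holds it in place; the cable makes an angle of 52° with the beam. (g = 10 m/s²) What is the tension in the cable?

Take torques about the hinge: T sin 52° · 4.3 = 120×10×2.3 = 2760 N·m.
So T = 2760 / (0.7880 × 4.3) = 814.53 N.

T ≈ 815 N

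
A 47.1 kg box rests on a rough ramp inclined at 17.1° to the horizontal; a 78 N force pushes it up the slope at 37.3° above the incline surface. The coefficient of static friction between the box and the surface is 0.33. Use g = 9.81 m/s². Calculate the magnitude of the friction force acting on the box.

Axes along / perpendicular to the incline. W sin 17.1° = 135.9 N down-slope; W cos 17.1° = 441.6 N into the surface.
Perpendicular: N = W cos 17.1° − P sin 37.3° = 441.6 − 47.27 = 394.4 N.
Along incline: P cos 37.3° + f = W sin 17.1° (friction acts up-slope) → f = 135.9 − 62.05 = 73.81 N.
|f| = 73.81 N ≤ μN = 130.1 N, so the box is indeed static.

f ≈ 73.8 N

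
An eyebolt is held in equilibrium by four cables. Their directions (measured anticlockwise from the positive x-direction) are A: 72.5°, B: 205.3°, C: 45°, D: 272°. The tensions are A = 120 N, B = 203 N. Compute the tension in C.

T_C ≈ 200 N

Resolve: ΣF_x = 120 cos 72.5° + 203 cos 205.3° + T_C cos 45° + T_D cos 272° = 0.
        ΣF_y = 120 sin 72.5° + 203 sin 205.3° + T_C sin 45° + T_D sin 272° = 0.
The known terms sum to (-147.4, 27.69) N, so 0.7071 T_C + 0.0349 T_D = 147.4 and 0.7071 T_C − 0.9994 T_D = -27.69.
Solving simultaneously: T_C = 200.2 N, T_D = 169.3 N.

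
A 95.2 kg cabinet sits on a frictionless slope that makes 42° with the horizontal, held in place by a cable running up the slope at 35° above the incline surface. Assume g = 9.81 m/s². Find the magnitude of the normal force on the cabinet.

N ≈ 256 N

Take axes along and perpendicular to the incline. Weight components: W sin 42° = 624.9 N down-slope, W cos 42° = 694 N into the surface.
Along incline: T cos 35° = W sin 42° → T = 762.9 N.
Perpendicular: N = W cos 42° − T sin 35° = 256.5 N.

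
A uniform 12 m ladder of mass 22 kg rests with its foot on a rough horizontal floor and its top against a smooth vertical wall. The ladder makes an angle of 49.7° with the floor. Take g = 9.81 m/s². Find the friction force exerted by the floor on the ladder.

Torques about the foot: N_wall · 12 sin 49.7° = 22×9.81×6 cos 49.7° → N_wall = 91.514 N.
ΣF_x = 0: f_floor = N_wall = 91.514 N.

f ≈ 91.5 N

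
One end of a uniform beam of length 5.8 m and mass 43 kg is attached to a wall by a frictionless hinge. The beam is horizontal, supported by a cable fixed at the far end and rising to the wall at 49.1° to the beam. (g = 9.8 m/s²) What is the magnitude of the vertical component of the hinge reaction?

|H_y| ≈ 211 N

Take torques about the hinge: T sin 49.1° · 5.8 = 43×9.8×2.9 = 1222.1 N·m.
So T = 1222.1 / (0.7559 × 5.8) = 278.76 N.
ΣF_y = 0: H_y = (43×9.8) − T sin 49.1° = 421.4 − 210.7 = 210.7 N.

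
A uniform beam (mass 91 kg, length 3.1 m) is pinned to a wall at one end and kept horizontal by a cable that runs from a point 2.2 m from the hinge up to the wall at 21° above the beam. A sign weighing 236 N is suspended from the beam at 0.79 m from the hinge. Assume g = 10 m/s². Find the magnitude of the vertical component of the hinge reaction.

|H_y| ≈ 420 N

Take torques about the hinge: T sin 21° · 2.2 = 91×10×1.55 + 236×0.79 = 1596.9 N·m.
So T = 1596.9 / (0.3584 × 2.2) = 2025.5 N.
ΣF_y = 0: H_y = (91×10 + 236) − T sin 21° = 1146 − 725.88 = 420.12 N.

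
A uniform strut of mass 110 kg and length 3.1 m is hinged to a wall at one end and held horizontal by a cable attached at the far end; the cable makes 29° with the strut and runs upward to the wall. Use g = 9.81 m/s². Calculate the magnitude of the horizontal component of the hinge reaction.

Take torques about the hinge: T sin 29° · 3.1 = 110×9.81×1.55 = 1672.6 N·m.
So T = 1672.6 / (0.4848 × 3.1) = 1112.9 N.
ΣF_x = 0: H_x = T cos 29° = 973.37 N.

H_x ≈ 973 N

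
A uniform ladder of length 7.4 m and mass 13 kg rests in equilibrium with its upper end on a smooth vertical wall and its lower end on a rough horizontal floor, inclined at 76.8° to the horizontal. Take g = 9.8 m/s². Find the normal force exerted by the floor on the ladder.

N_floor ≈ 127 N

ΣF_y = 0: N_floor = 13×9.8 = 127.4 N.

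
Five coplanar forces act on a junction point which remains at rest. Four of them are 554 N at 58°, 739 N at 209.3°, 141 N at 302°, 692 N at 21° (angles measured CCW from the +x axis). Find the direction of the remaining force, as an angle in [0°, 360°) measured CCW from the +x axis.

θ ≈ 213°

Sum the known components: ΣF_x = 369.9 N, ΣF_y = 236.6 N.
For equilibrium the remaining force must supply (−ΣF_x, −ΣF_y) = (-369.9, -236.6) N.
Magnitude = √((-369.9)² + (-236.6)²) = 439.1 N; direction = atan2(-236.6, -369.9) = 212.6°.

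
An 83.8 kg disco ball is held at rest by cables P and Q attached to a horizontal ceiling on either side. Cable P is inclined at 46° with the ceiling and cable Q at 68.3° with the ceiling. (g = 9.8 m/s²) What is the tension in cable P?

Weight W = 83.8 × 9.8 = 821.2 N acts straight down.
Horizontal: T_P cos 46° = T_Q cos 68.3°  →  T_Q = 1.879 T_P.
Vertical: T_P sin 46° + T_Q sin 68.3° = 821.2.
Substituting the horizontal relation into the vertical equation gives 2.465 T_P = 821.2, so T_P = 333.2 N.

T_P ≈ 333 N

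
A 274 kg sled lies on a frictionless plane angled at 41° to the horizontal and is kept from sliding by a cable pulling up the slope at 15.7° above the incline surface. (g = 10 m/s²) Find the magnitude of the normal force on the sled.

N ≈ 1560 N

Take axes along and perpendicular to the incline. Weight components: W sin 41° = 1798 N down-slope, W cos 41° = 2068 N into the surface.
Along incline: T cos 15.7° = W sin 41° → T = 1867 N.
Perpendicular: N = W cos 41° − T sin 15.7° = 1563 N.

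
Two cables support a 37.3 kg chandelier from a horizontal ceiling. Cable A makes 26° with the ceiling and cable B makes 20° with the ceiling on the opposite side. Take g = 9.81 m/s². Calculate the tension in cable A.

Weight W = 37.3 × 9.81 = 365.9 N acts straight down.
Horizontal: T_A cos 26° = T_B cos 20°  →  T_B = 0.9565 T_A.
Vertical: T_A sin 26° + T_B sin 20° = 365.9.
Substituting the horizontal relation into the vertical equation gives 0.7655 T_A = 365.9, so T_A = 478 N.

T_A ≈ 478 N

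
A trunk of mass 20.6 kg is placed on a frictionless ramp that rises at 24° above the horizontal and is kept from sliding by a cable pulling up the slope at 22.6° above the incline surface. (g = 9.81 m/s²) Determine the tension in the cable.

Take axes along and perpendicular to the incline. Weight components: W sin 24° = 82.2 N down-slope, W cos 24° = 184.6 N into the surface.
Along incline: T cos 22.6° = W sin 24° → T = 89.03 N.
Perpendicular: N = W cos 24° − T sin 22.6° = 150.4 N.

T ≈ 89 N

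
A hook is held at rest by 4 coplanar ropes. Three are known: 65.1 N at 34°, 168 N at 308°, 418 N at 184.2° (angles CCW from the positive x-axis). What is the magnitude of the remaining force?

Sum the known components: ΣF_x = -259.5 N, ΣF_y = -126.6 N.
For equilibrium the remaining force must supply (−ΣF_x, −ΣF_y) = (259.5, 126.6) N.
Magnitude = √((259.5)² + (126.6)²) = 288.7 N; direction = atan2(126.6, 259.5) = 26.0°.

F ≈ 289 N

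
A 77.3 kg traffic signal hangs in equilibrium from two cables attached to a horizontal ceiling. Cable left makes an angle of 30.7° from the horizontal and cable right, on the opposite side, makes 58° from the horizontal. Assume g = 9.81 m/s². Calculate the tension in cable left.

Weight W = 77.3 × 9.81 = 758.3 N acts straight down.
Horizontal: T_left cos 30.7° = T_right cos 58°  →  T_right = 1.623 T_left.
Vertical: T_left sin 30.7° + T_right sin 58° = 758.3.
Substituting the horizontal relation into the vertical equation gives 1.887 T_left = 758.3, so T_left = 401.9 N.

T_left ≈ 402 N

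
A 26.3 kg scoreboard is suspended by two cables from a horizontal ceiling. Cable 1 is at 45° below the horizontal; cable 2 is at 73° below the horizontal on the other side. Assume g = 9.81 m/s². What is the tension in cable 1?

Weight W = 26.3 × 9.81 = 258 N acts straight down.
Horizontal: T_1 cos 45° = T_2 cos 73°  →  T_2 = 2.419 T_1.
Vertical: T_1 sin 45° + T_2 sin 73° = 258.
Substituting the horizontal relation into the vertical equation gives 3.02 T_1 = 258, so T_1 = 85.43 N.

T_1 ≈ 85.4 N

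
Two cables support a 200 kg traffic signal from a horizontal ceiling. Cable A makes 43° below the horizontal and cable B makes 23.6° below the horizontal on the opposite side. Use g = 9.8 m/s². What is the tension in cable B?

T_B ≈ 1560 N

Weight W = 200 × 9.8 = 1960 N acts straight down.
Horizontal: T_A cos 43° = T_B cos 23.6°  →  T_A = 1.253 T_B.
Vertical: T_A sin 43° + T_B sin 23.6° = 1960.
Substituting the horizontal relation into the vertical equation gives 1.255 T_B = 1960, so T_B = 1562 N.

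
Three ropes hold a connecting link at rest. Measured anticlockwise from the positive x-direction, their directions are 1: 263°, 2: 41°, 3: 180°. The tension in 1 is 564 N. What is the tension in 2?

Resolve: ΣF_x = 564 cos 263° + T_2 cos 41° + T_3 cos 180° = 0.
        ΣF_y = 564 sin 263° + T_2 sin 41° + T_3 sin 180° = 0.
The known terms sum to (-68.73, -559.8) N, so 0.7547 T_2 − 1.0000 T_3 = 68.73 and 0.6561 T_2 + 0.0000 T_3 = 559.8.
Solving simultaneously: T_2 = 853.3 N, T_3 = 575.2 N.

T_2 ≈ 853 N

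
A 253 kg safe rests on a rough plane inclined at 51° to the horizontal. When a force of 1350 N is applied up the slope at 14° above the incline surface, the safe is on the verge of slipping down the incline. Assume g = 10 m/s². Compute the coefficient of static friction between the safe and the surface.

On the verge of sliding down the incline, friction is at its maximum μN and acts up the slope.
Perpendicular to incline: N = W cos 51° − P sin 14° = 1592 − 326.6 = 1266 N.
Along incline: P cos 14° + μN = W sin 51° → μ = (W sin 51° − P cos 14°) / N = 0.5186.

μ ≈ 0.519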